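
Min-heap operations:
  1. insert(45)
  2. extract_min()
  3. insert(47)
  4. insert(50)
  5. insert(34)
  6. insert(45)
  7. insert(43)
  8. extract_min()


insert(45) -> [45]
extract_min()->45, []
insert(47) -> [47]
insert(50) -> [47, 50]
insert(34) -> [34, 50, 47]
insert(45) -> [34, 45, 47, 50]
insert(43) -> [34, 43, 47, 50, 45]
extract_min()->34, [43, 45, 47, 50]

Final heap: [43, 45, 47, 50]


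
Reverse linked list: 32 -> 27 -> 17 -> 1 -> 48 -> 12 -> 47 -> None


Step 1: curr=32, set curr.next=prev(None) | reversed so far: 32
Step 2: curr=27, set curr.next=prev(32) | reversed so far: 27 -> 32
Step 3: curr=17, set curr.next=prev(27) | reversed so far: 17 -> 27 -> 32
Step 4: curr=1, set curr.next=prev(17) | reversed so far: 1 -> 17 -> 27 -> 32
Step 5: curr=48, set curr.next=prev(1) | reversed so far: 48 -> 1 -> 17 -> 27 -> 32
Step 6: curr=12, set curr.next=prev(48) | reversed so far: 12 -> 48 -> 1 -> 17 -> 27 -> 32
Step 7: curr=47, set curr.next=prev(12) | reversed so far: 47 -> 12 -> 48 -> 1 -> 17 -> 27 -> 32

47 -> 12 -> 48 -> 1 -> 17 -> 27 -> 32 -> None


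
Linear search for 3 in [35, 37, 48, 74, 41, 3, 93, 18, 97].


i=0: 35!=3
i=1: 37!=3
i=2: 48!=3
i=3: 74!=3
i=4: 41!=3
i=5: 3==3 found!

Found at 5, 6 comps


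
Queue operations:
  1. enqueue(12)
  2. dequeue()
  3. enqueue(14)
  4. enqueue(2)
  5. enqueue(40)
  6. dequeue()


enqueue(12) -> [12]
dequeue()->12, []
enqueue(14) -> [14]
enqueue(2) -> [14, 2]
enqueue(40) -> [14, 2, 40]
dequeue()->14, [2, 40]

Final queue: [2, 40]


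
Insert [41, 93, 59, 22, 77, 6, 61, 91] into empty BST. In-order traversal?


Insert 41: root
Insert 93: R from 41
Insert 59: R from 41 -> L from 93
Insert 22: L from 41
Insert 77: R from 41 -> L from 93 -> R from 59
Insert 6: L from 41 -> L from 22
Insert 61: R from 41 -> L from 93 -> R from 59 -> L from 77
Insert 91: R from 41 -> L from 93 -> R from 59 -> R from 77

In-order: [6, 22, 41, 59, 61, 77, 91, 93]


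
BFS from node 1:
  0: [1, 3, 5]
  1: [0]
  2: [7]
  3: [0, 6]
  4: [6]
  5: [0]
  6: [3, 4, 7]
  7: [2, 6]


Visit 1, enqueue [0]
Visit 0, enqueue [3, 5]
Visit 3, enqueue [6]
Visit 5, enqueue []
Visit 6, enqueue [4, 7]
Visit 4, enqueue []
Visit 7, enqueue [2]
Visit 2, enqueue []

BFS order: [1, 0, 3, 5, 6, 4, 7, 2]


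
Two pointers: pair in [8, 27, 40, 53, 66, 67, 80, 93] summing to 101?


lo=0(8)+hi=7(93)=101

Yes: 8+93=101


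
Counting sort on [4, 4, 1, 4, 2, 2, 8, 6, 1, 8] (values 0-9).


Input: [4, 4, 1, 4, 2, 2, 8, 6, 1, 8]
Counts: [0, 2, 2, 0, 3, 0, 1, 0, 2, 0]

Sorted: [1, 1, 2, 2, 4, 4, 4, 6, 8, 8]


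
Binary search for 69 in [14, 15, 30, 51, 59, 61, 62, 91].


Step 1: lo=0, hi=7, mid=3, val=51
Step 2: lo=4, hi=7, mid=5, val=61
Step 3: lo=6, hi=7, mid=6, val=62
Step 4: lo=7, hi=7, mid=7, val=91

Not found


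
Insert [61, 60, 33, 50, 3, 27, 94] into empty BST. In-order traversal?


Insert 61: root
Insert 60: L from 61
Insert 33: L from 61 -> L from 60
Insert 50: L from 61 -> L from 60 -> R from 33
Insert 3: L from 61 -> L from 60 -> L from 33
Insert 27: L from 61 -> L from 60 -> L from 33 -> R from 3
Insert 94: R from 61

In-order: [3, 27, 33, 50, 60, 61, 94]


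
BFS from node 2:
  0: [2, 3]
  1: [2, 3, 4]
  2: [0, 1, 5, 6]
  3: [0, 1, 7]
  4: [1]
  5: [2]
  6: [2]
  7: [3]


Visit 2, enqueue [0, 1, 5, 6]
Visit 0, enqueue [3]
Visit 1, enqueue [4]
Visit 5, enqueue []
Visit 6, enqueue []
Visit 3, enqueue [7]
Visit 4, enqueue []
Visit 7, enqueue []

BFS order: [2, 0, 1, 5, 6, 3, 4, 7]


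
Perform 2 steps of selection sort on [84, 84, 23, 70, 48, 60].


Initial: [84, 84, 23, 70, 48, 60]
Step 1: min=23 at 2
  Swap: [23, 84, 84, 70, 48, 60]
Step 2: min=48 at 4
  Swap: [23, 48, 84, 70, 84, 60]

After 2 steps: [23, 48, 84, 70, 84, 60]


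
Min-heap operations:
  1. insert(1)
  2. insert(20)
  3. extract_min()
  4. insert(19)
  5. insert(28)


insert(1) -> [1]
insert(20) -> [1, 20]
extract_min()->1, [20]
insert(19) -> [19, 20]
insert(28) -> [19, 20, 28]

Final heap: [19, 20, 28]


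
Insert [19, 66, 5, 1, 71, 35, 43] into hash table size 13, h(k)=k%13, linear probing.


Insert 19: h=6 -> slot 6
Insert 66: h=1 -> slot 1
Insert 5: h=5 -> slot 5
Insert 1: h=1, 1 probes -> slot 2
Insert 71: h=6, 1 probes -> slot 7
Insert 35: h=9 -> slot 9
Insert 43: h=4 -> slot 4

Table: [None, 66, 1, None, 43, 5, 19, 71, None, 35, None, None, None]


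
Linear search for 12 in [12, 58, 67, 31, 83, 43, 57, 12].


i=0: 12==12 found!

Found at 0, 1 comps


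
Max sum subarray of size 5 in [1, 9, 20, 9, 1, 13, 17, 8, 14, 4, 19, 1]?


[0:5]: 40
[1:6]: 52
[2:7]: 60
[3:8]: 48
[4:9]: 53
[5:10]: 56
[6:11]: 62
[7:12]: 46

Max: 62 at [6:11]


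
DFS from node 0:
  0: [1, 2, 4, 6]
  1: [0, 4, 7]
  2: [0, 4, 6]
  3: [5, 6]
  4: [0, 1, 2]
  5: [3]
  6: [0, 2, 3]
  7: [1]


Visit 0, push [6, 4, 2, 1]
Visit 1, push [7, 4]
Visit 4, push [2]
Visit 2, push [6]
Visit 6, push [3]
Visit 3, push [5]
Visit 5, push []
Visit 7, push []

DFS order: [0, 1, 4, 2, 6, 3, 5, 7]


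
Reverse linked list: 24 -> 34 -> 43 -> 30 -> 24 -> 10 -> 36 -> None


Step 1: curr=24, set curr.next=prev(None) | reversed so far: 24
Step 2: curr=34, set curr.next=prev(24) | reversed so far: 34 -> 24
Step 3: curr=43, set curr.next=prev(34) | reversed so far: 43 -> 34 -> 24
Step 4: curr=30, set curr.next=prev(43) | reversed so far: 30 -> 43 -> 34 -> 24
Step 5: curr=24, set curr.next=prev(30) | reversed so far: 24 -> 30 -> 43 -> 34 -> 24
Step 6: curr=10, set curr.next=prev(24) | reversed so far: 10 -> 24 -> 30 -> 43 -> 34 -> 24
Step 7: curr=36, set curr.next=prev(10) | reversed so far: 36 -> 10 -> 24 -> 30 -> 43 -> 34 -> 24

36 -> 10 -> 24 -> 30 -> 43 -> 34 -> 24 -> None


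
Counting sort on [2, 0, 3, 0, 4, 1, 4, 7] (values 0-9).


Input: [2, 0, 3, 0, 4, 1, 4, 7]
Counts: [2, 1, 1, 1, 2, 0, 0, 1, 0, 0]

Sorted: [0, 0, 1, 2, 3, 4, 4, 7]


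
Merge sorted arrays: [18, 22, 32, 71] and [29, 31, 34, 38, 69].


Take 18 from A
Take 22 from A
Take 29 from B
Take 31 from B
Take 32 from A
Take 34 from B
Take 38 from B
Take 69 from B

Merged: [18, 22, 29, 31, 32, 34, 38, 69, 71]


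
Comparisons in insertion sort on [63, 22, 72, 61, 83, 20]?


Algorithm: insertion sort
Input: [63, 22, 72, 61, 83, 20]
Sorted: [20, 22, 61, 63, 72, 83]

11


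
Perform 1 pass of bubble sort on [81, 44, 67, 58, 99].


Initial: [81, 44, 67, 58, 99]
Pass 1: [44, 67, 58, 81, 99] (3 swaps)

After 1 pass: [44, 67, 58, 81, 99]


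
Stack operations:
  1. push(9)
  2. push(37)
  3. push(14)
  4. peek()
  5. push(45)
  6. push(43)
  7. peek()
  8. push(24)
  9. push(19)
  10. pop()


push(9) -> [9]
push(37) -> [9, 37]
push(14) -> [9, 37, 14]
peek()->14
push(45) -> [9, 37, 14, 45]
push(43) -> [9, 37, 14, 45, 43]
peek()->43
push(24) -> [9, 37, 14, 45, 43, 24]
push(19) -> [9, 37, 14, 45, 43, 24, 19]
pop()->19, [9, 37, 14, 45, 43, 24]

Final stack: [9, 37, 14, 45, 43, 24]


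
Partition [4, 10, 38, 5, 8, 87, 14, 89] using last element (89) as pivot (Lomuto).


Pivot: 89
  4 <= 89: advance i (no swap)
  10 <= 89: advance i (no swap)
  38 <= 89: advance i (no swap)
  5 <= 89: advance i (no swap)
  8 <= 89: advance i (no swap)
  87 <= 89: advance i (no swap)
  14 <= 89: advance i (no swap)
Place pivot at 7: [4, 10, 38, 5, 8, 87, 14, 89]

Partitioned: [4, 10, 38, 5, 8, 87, 14, 89]


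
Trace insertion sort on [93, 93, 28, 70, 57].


Initial: [93, 93, 28, 70, 57]
Insert 93: [93, 93, 28, 70, 57]
Insert 28: [28, 93, 93, 70, 57]
Insert 70: [28, 70, 93, 93, 57]
Insert 57: [28, 57, 70, 93, 93]

Sorted: [28, 57, 70, 93, 93]


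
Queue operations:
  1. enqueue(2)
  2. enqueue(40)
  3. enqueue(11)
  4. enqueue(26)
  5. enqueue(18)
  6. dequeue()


enqueue(2) -> [2]
enqueue(40) -> [2, 40]
enqueue(11) -> [2, 40, 11]
enqueue(26) -> [2, 40, 11, 26]
enqueue(18) -> [2, 40, 11, 26, 18]
dequeue()->2, [40, 11, 26, 18]

Final queue: [40, 11, 26, 18]


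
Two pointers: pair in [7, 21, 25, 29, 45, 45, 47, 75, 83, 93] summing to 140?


lo=0(7)+hi=9(93)=100
lo=1(21)+hi=9(93)=114
lo=2(25)+hi=9(93)=118
lo=3(29)+hi=9(93)=122
lo=4(45)+hi=9(93)=138
lo=5(45)+hi=9(93)=138
lo=6(47)+hi=9(93)=140

Yes: 47+93=140


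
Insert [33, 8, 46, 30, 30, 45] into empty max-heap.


Insert 33: [33]
Insert 8: [33, 8]
Insert 46: [46, 8, 33]
Insert 30: [46, 30, 33, 8]
Insert 30: [46, 30, 33, 8, 30]
Insert 45: [46, 30, 45, 8, 30, 33]

Final heap: [46, 30, 45, 8, 30, 33]


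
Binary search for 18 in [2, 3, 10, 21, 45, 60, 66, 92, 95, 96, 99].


Step 1: lo=0, hi=10, mid=5, val=60
Step 2: lo=0, hi=4, mid=2, val=10
Step 3: lo=3, hi=4, mid=3, val=21

Not found


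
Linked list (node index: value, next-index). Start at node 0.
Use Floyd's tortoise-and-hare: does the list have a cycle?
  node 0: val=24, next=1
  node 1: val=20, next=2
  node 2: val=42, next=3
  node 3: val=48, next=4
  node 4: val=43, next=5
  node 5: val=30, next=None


Floyd's tortoise (slow, +1) and hare (fast, +2):
  init: slow=0, fast=0
  step 1: slow=1, fast=2
  step 2: slow=2, fast=4
  step 3: fast 4->5->None, no cycle

Cycle: no


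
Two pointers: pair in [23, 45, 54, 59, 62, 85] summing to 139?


lo=0(23)+hi=5(85)=108
lo=1(45)+hi=5(85)=130
lo=2(54)+hi=5(85)=139

Yes: 54+85=139


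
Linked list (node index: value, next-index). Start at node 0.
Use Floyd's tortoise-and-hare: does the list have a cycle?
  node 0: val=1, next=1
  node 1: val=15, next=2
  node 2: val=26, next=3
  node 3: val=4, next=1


Floyd's tortoise (slow, +1) and hare (fast, +2):
  init: slow=0, fast=0
  step 1: slow=1, fast=2
  step 2: slow=2, fast=1
  step 3: slow=3, fast=3
  slow == fast at node 3: cycle detected

Cycle: yes


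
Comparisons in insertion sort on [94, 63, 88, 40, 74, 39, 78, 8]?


Algorithm: insertion sort
Input: [94, 63, 88, 40, 74, 39, 78, 8]
Sorted: [8, 39, 40, 63, 74, 78, 88, 94]

24


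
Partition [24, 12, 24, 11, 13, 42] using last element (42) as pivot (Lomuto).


Pivot: 42
  24 <= 42: advance i (no swap)
  12 <= 42: advance i (no swap)
  24 <= 42: advance i (no swap)
  11 <= 42: advance i (no swap)
  13 <= 42: advance i (no swap)
Place pivot at 5: [24, 12, 24, 11, 13, 42]

Partitioned: [24, 12, 24, 11, 13, 42]


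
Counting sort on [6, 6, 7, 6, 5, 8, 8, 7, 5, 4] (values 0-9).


Input: [6, 6, 7, 6, 5, 8, 8, 7, 5, 4]
Counts: [0, 0, 0, 0, 1, 2, 3, 2, 2, 0]

Sorted: [4, 5, 5, 6, 6, 6, 7, 7, 8, 8]


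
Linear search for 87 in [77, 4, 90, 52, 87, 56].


i=0: 77!=87
i=1: 4!=87
i=2: 90!=87
i=3: 52!=87
i=4: 87==87 found!

Found at 4, 5 comps


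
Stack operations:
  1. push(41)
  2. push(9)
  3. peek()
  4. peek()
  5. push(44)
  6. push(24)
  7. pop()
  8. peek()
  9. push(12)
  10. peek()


push(41) -> [41]
push(9) -> [41, 9]
peek()->9
peek()->9
push(44) -> [41, 9, 44]
push(24) -> [41, 9, 44, 24]
pop()->24, [41, 9, 44]
peek()->44
push(12) -> [41, 9, 44, 12]
peek()->12

Final stack: [41, 9, 44, 12]


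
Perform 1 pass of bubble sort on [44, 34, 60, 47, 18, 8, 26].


Initial: [44, 34, 60, 47, 18, 8, 26]
Pass 1: [34, 44, 47, 18, 8, 26, 60] (5 swaps)

After 1 pass: [34, 44, 47, 18, 8, 26, 60]


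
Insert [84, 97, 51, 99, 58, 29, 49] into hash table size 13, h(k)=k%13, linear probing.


Insert 84: h=6 -> slot 6
Insert 97: h=6, 1 probes -> slot 7
Insert 51: h=12 -> slot 12
Insert 99: h=8 -> slot 8
Insert 58: h=6, 3 probes -> slot 9
Insert 29: h=3 -> slot 3
Insert 49: h=10 -> slot 10

Table: [None, None, None, 29, None, None, 84, 97, 99, 58, 49, None, 51]


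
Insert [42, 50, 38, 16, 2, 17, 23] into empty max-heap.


Insert 42: [42]
Insert 50: [50, 42]
Insert 38: [50, 42, 38]
Insert 16: [50, 42, 38, 16]
Insert 2: [50, 42, 38, 16, 2]
Insert 17: [50, 42, 38, 16, 2, 17]
Insert 23: [50, 42, 38, 16, 2, 17, 23]

Final heap: [50, 42, 38, 16, 2, 17, 23]


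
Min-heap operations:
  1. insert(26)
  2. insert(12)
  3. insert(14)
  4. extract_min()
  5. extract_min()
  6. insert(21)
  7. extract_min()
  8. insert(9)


insert(26) -> [26]
insert(12) -> [12, 26]
insert(14) -> [12, 26, 14]
extract_min()->12, [14, 26]
extract_min()->14, [26]
insert(21) -> [21, 26]
extract_min()->21, [26]
insert(9) -> [9, 26]

Final heap: [9, 26]


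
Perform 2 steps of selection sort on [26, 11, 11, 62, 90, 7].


Initial: [26, 11, 11, 62, 90, 7]
Step 1: min=7 at 5
  Swap: [7, 11, 11, 62, 90, 26]
Step 2: min=11 at 1
  Swap: [7, 11, 11, 62, 90, 26]

After 2 steps: [7, 11, 11, 62, 90, 26]


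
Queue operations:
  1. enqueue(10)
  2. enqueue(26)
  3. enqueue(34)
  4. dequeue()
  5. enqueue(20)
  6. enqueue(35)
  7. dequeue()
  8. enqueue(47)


enqueue(10) -> [10]
enqueue(26) -> [10, 26]
enqueue(34) -> [10, 26, 34]
dequeue()->10, [26, 34]
enqueue(20) -> [26, 34, 20]
enqueue(35) -> [26, 34, 20, 35]
dequeue()->26, [34, 20, 35]
enqueue(47) -> [34, 20, 35, 47]

Final queue: [34, 20, 35, 47]


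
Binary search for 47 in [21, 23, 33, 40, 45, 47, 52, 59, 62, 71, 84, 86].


Step 1: lo=0, hi=11, mid=5, val=47

Found at index 5


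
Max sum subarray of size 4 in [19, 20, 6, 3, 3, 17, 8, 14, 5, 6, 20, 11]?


[0:4]: 48
[1:5]: 32
[2:6]: 29
[3:7]: 31
[4:8]: 42
[5:9]: 44
[6:10]: 33
[7:11]: 45
[8:12]: 42

Max: 48 at [0:4]


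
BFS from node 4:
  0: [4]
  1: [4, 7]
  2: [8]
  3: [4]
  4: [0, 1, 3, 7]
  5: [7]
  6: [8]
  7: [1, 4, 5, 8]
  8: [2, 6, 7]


Visit 4, enqueue [0, 1, 3, 7]
Visit 0, enqueue []
Visit 1, enqueue []
Visit 3, enqueue []
Visit 7, enqueue [5, 8]
Visit 5, enqueue []
Visit 8, enqueue [2, 6]
Visit 2, enqueue []
Visit 6, enqueue []

BFS order: [4, 0, 1, 3, 7, 5, 8, 2, 6]


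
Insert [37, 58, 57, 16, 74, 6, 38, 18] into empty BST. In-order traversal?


Insert 37: root
Insert 58: R from 37
Insert 57: R from 37 -> L from 58
Insert 16: L from 37
Insert 74: R from 37 -> R from 58
Insert 6: L from 37 -> L from 16
Insert 38: R from 37 -> L from 58 -> L from 57
Insert 18: L from 37 -> R from 16

In-order: [6, 16, 18, 37, 38, 57, 58, 74]


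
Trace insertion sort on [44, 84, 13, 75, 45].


Initial: [44, 84, 13, 75, 45]
Insert 84: [44, 84, 13, 75, 45]
Insert 13: [13, 44, 84, 75, 45]
Insert 75: [13, 44, 75, 84, 45]
Insert 45: [13, 44, 45, 75, 84]

Sorted: [13, 44, 45, 75, 84]


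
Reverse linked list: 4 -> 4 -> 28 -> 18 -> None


Step 1: curr=4, set curr.next=prev(None) | reversed so far: 4
Step 2: curr=4, set curr.next=prev(4) | reversed so far: 4 -> 4
Step 3: curr=28, set curr.next=prev(4) | reversed so far: 28 -> 4 -> 4
Step 4: curr=18, set curr.next=prev(28) | reversed so far: 18 -> 28 -> 4 -> 4

18 -> 28 -> 4 -> 4 -> None


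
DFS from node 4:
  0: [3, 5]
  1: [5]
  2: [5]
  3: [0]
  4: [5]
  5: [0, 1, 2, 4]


Visit 4, push [5]
Visit 5, push [2, 1, 0]
Visit 0, push [3]
Visit 3, push []
Visit 1, push []
Visit 2, push []

DFS order: [4, 5, 0, 3, 1, 2]


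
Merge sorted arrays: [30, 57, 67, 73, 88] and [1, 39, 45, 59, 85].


Take 1 from B
Take 30 from A
Take 39 from B
Take 45 from B
Take 57 from A
Take 59 from B
Take 67 from A
Take 73 from A
Take 85 from B

Merged: [1, 30, 39, 45, 57, 59, 67, 73, 85, 88]


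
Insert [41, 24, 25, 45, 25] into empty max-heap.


Insert 41: [41]
Insert 24: [41, 24]
Insert 25: [41, 24, 25]
Insert 45: [45, 41, 25, 24]
Insert 25: [45, 41, 25, 24, 25]

Final heap: [45, 41, 25, 24, 25]


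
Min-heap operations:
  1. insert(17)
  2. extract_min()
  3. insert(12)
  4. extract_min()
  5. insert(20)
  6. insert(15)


insert(17) -> [17]
extract_min()->17, []
insert(12) -> [12]
extract_min()->12, []
insert(20) -> [20]
insert(15) -> [15, 20]

Final heap: [15, 20]


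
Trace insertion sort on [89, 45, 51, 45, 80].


Initial: [89, 45, 51, 45, 80]
Insert 45: [45, 89, 51, 45, 80]
Insert 51: [45, 51, 89, 45, 80]
Insert 45: [45, 45, 51, 89, 80]
Insert 80: [45, 45, 51, 80, 89]

Sorted: [45, 45, 51, 80, 89]


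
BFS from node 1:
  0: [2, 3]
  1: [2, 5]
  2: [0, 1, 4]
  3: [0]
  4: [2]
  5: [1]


Visit 1, enqueue [2, 5]
Visit 2, enqueue [0, 4]
Visit 5, enqueue []
Visit 0, enqueue [3]
Visit 4, enqueue []
Visit 3, enqueue []

BFS order: [1, 2, 5, 0, 4, 3]


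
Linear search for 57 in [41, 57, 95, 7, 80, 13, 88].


i=0: 41!=57
i=1: 57==57 found!

Found at 1, 2 comps


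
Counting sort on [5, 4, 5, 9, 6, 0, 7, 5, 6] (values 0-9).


Input: [5, 4, 5, 9, 6, 0, 7, 5, 6]
Counts: [1, 0, 0, 0, 1, 3, 2, 1, 0, 1]

Sorted: [0, 4, 5, 5, 5, 6, 6, 7, 9]


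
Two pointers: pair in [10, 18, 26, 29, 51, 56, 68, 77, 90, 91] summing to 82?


lo=0(10)+hi=9(91)=101
lo=0(10)+hi=8(90)=100
lo=0(10)+hi=7(77)=87
lo=0(10)+hi=6(68)=78
lo=1(18)+hi=6(68)=86
lo=1(18)+hi=5(56)=74
lo=2(26)+hi=5(56)=82

Yes: 26+56=82


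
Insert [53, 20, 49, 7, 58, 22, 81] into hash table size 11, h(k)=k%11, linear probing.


Insert 53: h=9 -> slot 9
Insert 20: h=9, 1 probes -> slot 10
Insert 49: h=5 -> slot 5
Insert 7: h=7 -> slot 7
Insert 58: h=3 -> slot 3
Insert 22: h=0 -> slot 0
Insert 81: h=4 -> slot 4

Table: [22, None, None, 58, 81, 49, None, 7, None, 53, 20]


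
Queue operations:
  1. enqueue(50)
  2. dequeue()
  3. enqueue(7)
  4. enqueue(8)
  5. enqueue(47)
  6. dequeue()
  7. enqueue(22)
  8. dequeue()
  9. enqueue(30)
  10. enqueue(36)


enqueue(50) -> [50]
dequeue()->50, []
enqueue(7) -> [7]
enqueue(8) -> [7, 8]
enqueue(47) -> [7, 8, 47]
dequeue()->7, [8, 47]
enqueue(22) -> [8, 47, 22]
dequeue()->8, [47, 22]
enqueue(30) -> [47, 22, 30]
enqueue(36) -> [47, 22, 30, 36]

Final queue: [47, 22, 30, 36]


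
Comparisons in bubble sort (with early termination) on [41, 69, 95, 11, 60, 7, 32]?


Algorithm: bubble sort (with early termination)
Input: [41, 69, 95, 11, 60, 7, 32]
Sorted: [7, 11, 32, 41, 60, 69, 95]

21


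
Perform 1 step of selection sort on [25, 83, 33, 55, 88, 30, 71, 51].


Initial: [25, 83, 33, 55, 88, 30, 71, 51]
Step 1: min=25 at 0
  Swap: [25, 83, 33, 55, 88, 30, 71, 51]

After 1 step: [25, 83, 33, 55, 88, 30, 71, 51]


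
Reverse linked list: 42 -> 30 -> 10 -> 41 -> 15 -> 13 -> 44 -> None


Step 1: curr=42, set curr.next=prev(None) | reversed so far: 42
Step 2: curr=30, set curr.next=prev(42) | reversed so far: 30 -> 42
Step 3: curr=10, set curr.next=prev(30) | reversed so far: 10 -> 30 -> 42
Step 4: curr=41, set curr.next=prev(10) | reversed so far: 41 -> 10 -> 30 -> 42
Step 5: curr=15, set curr.next=prev(41) | reversed so far: 15 -> 41 -> 10 -> 30 -> 42
Step 6: curr=13, set curr.next=prev(15) | reversed so far: 13 -> 15 -> 41 -> 10 -> 30 -> 42
Step 7: curr=44, set curr.next=prev(13) | reversed so far: 44 -> 13 -> 15 -> 41 -> 10 -> 30 -> 42

44 -> 13 -> 15 -> 41 -> 10 -> 30 -> 42 -> None


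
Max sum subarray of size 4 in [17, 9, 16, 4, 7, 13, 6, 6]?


[0:4]: 46
[1:5]: 36
[2:6]: 40
[3:7]: 30
[4:8]: 32

Max: 46 at [0:4]


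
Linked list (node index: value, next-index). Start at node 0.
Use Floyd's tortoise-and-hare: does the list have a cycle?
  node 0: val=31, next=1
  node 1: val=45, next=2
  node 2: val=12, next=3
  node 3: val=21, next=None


Floyd's tortoise (slow, +1) and hare (fast, +2):
  init: slow=0, fast=0
  step 1: slow=1, fast=2
  step 2: fast 2->3->None, no cycle

Cycle: no


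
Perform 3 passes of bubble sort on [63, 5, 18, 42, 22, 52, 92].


Initial: [63, 5, 18, 42, 22, 52, 92]
Pass 1: [5, 18, 42, 22, 52, 63, 92] (5 swaps)
Pass 2: [5, 18, 22, 42, 52, 63, 92] (1 swaps)
Pass 3: [5, 18, 22, 42, 52, 63, 92] (0 swaps)

After 3 passes: [5, 18, 22, 42, 52, 63, 92]


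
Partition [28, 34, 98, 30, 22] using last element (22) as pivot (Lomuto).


Pivot: 22
Place pivot at 0: [22, 34, 98, 30, 28]

Partitioned: [22, 34, 98, 30, 28]


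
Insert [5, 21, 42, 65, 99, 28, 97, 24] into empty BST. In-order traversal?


Insert 5: root
Insert 21: R from 5
Insert 42: R from 5 -> R from 21
Insert 65: R from 5 -> R from 21 -> R from 42
Insert 99: R from 5 -> R from 21 -> R from 42 -> R from 65
Insert 28: R from 5 -> R from 21 -> L from 42
Insert 97: R from 5 -> R from 21 -> R from 42 -> R from 65 -> L from 99
Insert 24: R from 5 -> R from 21 -> L from 42 -> L from 28

In-order: [5, 21, 24, 28, 42, 65, 97, 99]


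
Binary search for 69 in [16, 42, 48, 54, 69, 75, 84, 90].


Step 1: lo=0, hi=7, mid=3, val=54
Step 2: lo=4, hi=7, mid=5, val=75
Step 3: lo=4, hi=4, mid=4, val=69

Found at index 4


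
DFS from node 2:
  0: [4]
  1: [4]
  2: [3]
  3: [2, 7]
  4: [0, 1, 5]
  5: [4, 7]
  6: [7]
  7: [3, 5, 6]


Visit 2, push [3]
Visit 3, push [7]
Visit 7, push [6, 5]
Visit 5, push [4]
Visit 4, push [1, 0]
Visit 0, push []
Visit 1, push []
Visit 6, push []

DFS order: [2, 3, 7, 5, 4, 0, 1, 6]


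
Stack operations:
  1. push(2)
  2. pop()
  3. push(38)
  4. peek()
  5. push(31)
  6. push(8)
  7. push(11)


push(2) -> [2]
pop()->2, []
push(38) -> [38]
peek()->38
push(31) -> [38, 31]
push(8) -> [38, 31, 8]
push(11) -> [38, 31, 8, 11]

Final stack: [38, 31, 8, 11]


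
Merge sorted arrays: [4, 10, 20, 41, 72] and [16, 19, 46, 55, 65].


Take 4 from A
Take 10 from A
Take 16 from B
Take 19 from B
Take 20 from A
Take 41 from A
Take 46 from B
Take 55 from B
Take 65 from B

Merged: [4, 10, 16, 19, 20, 41, 46, 55, 65, 72]


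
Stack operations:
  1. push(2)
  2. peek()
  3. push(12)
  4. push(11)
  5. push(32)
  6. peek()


push(2) -> [2]
peek()->2
push(12) -> [2, 12]
push(11) -> [2, 12, 11]
push(32) -> [2, 12, 11, 32]
peek()->32

Final stack: [2, 12, 11, 32]


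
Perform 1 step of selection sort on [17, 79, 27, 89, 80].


Initial: [17, 79, 27, 89, 80]
Step 1: min=17 at 0
  Swap: [17, 79, 27, 89, 80]

After 1 step: [17, 79, 27, 89, 80]


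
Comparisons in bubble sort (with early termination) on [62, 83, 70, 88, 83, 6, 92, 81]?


Algorithm: bubble sort (with early termination)
Input: [62, 83, 70, 88, 83, 6, 92, 81]
Sorted: [6, 62, 70, 81, 83, 83, 88, 92]

27


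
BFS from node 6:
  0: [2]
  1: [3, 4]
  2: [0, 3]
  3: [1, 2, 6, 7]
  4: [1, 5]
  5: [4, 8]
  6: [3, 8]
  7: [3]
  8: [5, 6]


Visit 6, enqueue [3, 8]
Visit 3, enqueue [1, 2, 7]
Visit 8, enqueue [5]
Visit 1, enqueue [4]
Visit 2, enqueue [0]
Visit 7, enqueue []
Visit 5, enqueue []
Visit 4, enqueue []
Visit 0, enqueue []

BFS order: [6, 3, 8, 1, 2, 7, 5, 4, 0]


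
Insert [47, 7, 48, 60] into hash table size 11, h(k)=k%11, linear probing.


Insert 47: h=3 -> slot 3
Insert 7: h=7 -> slot 7
Insert 48: h=4 -> slot 4
Insert 60: h=5 -> slot 5

Table: [None, None, None, 47, 48, 60, None, 7, None, None, None]


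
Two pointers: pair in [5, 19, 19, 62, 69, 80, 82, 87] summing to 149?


lo=0(5)+hi=7(87)=92
lo=1(19)+hi=7(87)=106
lo=2(19)+hi=7(87)=106
lo=3(62)+hi=7(87)=149

Yes: 62+87=149


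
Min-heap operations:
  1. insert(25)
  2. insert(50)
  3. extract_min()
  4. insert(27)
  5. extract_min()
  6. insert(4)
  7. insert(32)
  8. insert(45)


insert(25) -> [25]
insert(50) -> [25, 50]
extract_min()->25, [50]
insert(27) -> [27, 50]
extract_min()->27, [50]
insert(4) -> [4, 50]
insert(32) -> [4, 50, 32]
insert(45) -> [4, 45, 32, 50]

Final heap: [4, 45, 32, 50]


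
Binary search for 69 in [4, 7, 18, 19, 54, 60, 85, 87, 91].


Step 1: lo=0, hi=8, mid=4, val=54
Step 2: lo=5, hi=8, mid=6, val=85
Step 3: lo=5, hi=5, mid=5, val=60

Not found


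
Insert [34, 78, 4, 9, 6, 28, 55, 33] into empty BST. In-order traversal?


Insert 34: root
Insert 78: R from 34
Insert 4: L from 34
Insert 9: L from 34 -> R from 4
Insert 6: L from 34 -> R from 4 -> L from 9
Insert 28: L from 34 -> R from 4 -> R from 9
Insert 55: R from 34 -> L from 78
Insert 33: L from 34 -> R from 4 -> R from 9 -> R from 28

In-order: [4, 6, 9, 28, 33, 34, 55, 78]


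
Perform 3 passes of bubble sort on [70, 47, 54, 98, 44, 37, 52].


Initial: [70, 47, 54, 98, 44, 37, 52]
Pass 1: [47, 54, 70, 44, 37, 52, 98] (5 swaps)
Pass 2: [47, 54, 44, 37, 52, 70, 98] (3 swaps)
Pass 3: [47, 44, 37, 52, 54, 70, 98] (3 swaps)

After 3 passes: [47, 44, 37, 52, 54, 70, 98]


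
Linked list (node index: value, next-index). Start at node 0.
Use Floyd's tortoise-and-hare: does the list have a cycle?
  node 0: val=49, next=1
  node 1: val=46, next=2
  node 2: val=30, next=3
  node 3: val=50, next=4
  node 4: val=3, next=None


Floyd's tortoise (slow, +1) and hare (fast, +2):
  init: slow=0, fast=0
  step 1: slow=1, fast=2
  step 2: slow=2, fast=4
  step 3: fast -> None, no cycle

Cycle: no


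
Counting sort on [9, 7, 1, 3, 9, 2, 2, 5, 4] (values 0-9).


Input: [9, 7, 1, 3, 9, 2, 2, 5, 4]
Counts: [0, 1, 2, 1, 1, 1, 0, 1, 0, 2]

Sorted: [1, 2, 2, 3, 4, 5, 7, 9, 9]


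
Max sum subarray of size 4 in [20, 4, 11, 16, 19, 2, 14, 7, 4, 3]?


[0:4]: 51
[1:5]: 50
[2:6]: 48
[3:7]: 51
[4:8]: 42
[5:9]: 27
[6:10]: 28

Max: 51 at [0:4]


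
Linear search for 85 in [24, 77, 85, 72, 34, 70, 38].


i=0: 24!=85
i=1: 77!=85
i=2: 85==85 found!

Found at 2, 3 comps


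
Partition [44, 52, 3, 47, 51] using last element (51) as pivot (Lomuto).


Pivot: 51
  44 <= 51: advance i (no swap)
  3 <= 51: swap -> [44, 3, 52, 47, 51]
  47 <= 51: swap -> [44, 3, 47, 52, 51]
Place pivot at 3: [44, 3, 47, 51, 52]

Partitioned: [44, 3, 47, 51, 52]


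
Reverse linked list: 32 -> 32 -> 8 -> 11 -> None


Step 1: curr=32, set curr.next=prev(None) | reversed so far: 32
Step 2: curr=32, set curr.next=prev(32) | reversed so far: 32 -> 32
Step 3: curr=8, set curr.next=prev(32) | reversed so far: 8 -> 32 -> 32
Step 4: curr=11, set curr.next=prev(8) | reversed so far: 11 -> 8 -> 32 -> 32

11 -> 8 -> 32 -> 32 -> None


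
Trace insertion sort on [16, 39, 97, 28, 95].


Initial: [16, 39, 97, 28, 95]
Insert 39: [16, 39, 97, 28, 95]
Insert 97: [16, 39, 97, 28, 95]
Insert 28: [16, 28, 39, 97, 95]
Insert 95: [16, 28, 39, 95, 97]

Sorted: [16, 28, 39, 95, 97]


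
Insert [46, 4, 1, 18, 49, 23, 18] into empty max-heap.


Insert 46: [46]
Insert 4: [46, 4]
Insert 1: [46, 4, 1]
Insert 18: [46, 18, 1, 4]
Insert 49: [49, 46, 1, 4, 18]
Insert 23: [49, 46, 23, 4, 18, 1]
Insert 18: [49, 46, 23, 4, 18, 1, 18]

Final heap: [49, 46, 23, 4, 18, 1, 18]


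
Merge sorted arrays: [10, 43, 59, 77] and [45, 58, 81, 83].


Take 10 from A
Take 43 from A
Take 45 from B
Take 58 from B
Take 59 from A
Take 77 from A

Merged: [10, 43, 45, 58, 59, 77, 81, 83]


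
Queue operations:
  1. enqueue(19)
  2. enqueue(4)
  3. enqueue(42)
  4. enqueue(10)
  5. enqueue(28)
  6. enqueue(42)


enqueue(19) -> [19]
enqueue(4) -> [19, 4]
enqueue(42) -> [19, 4, 42]
enqueue(10) -> [19, 4, 42, 10]
enqueue(28) -> [19, 4, 42, 10, 28]
enqueue(42) -> [19, 4, 42, 10, 28, 42]

Final queue: [19, 4, 42, 10, 28, 42]


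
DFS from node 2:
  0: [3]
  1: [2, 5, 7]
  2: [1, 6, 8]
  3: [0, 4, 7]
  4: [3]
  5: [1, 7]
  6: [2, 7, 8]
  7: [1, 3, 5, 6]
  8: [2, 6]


Visit 2, push [8, 6, 1]
Visit 1, push [7, 5]
Visit 5, push [7]
Visit 7, push [6, 3]
Visit 3, push [4, 0]
Visit 0, push []
Visit 4, push []
Visit 6, push [8]
Visit 8, push []

DFS order: [2, 1, 5, 7, 3, 0, 4, 6, 8]


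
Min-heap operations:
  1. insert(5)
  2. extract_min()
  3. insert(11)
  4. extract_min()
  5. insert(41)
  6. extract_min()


insert(5) -> [5]
extract_min()->5, []
insert(11) -> [11]
extract_min()->11, []
insert(41) -> [41]
extract_min()->41, []

Final heap: []


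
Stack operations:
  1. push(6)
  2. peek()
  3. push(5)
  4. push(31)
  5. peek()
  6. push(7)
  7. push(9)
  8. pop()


push(6) -> [6]
peek()->6
push(5) -> [6, 5]
push(31) -> [6, 5, 31]
peek()->31
push(7) -> [6, 5, 31, 7]
push(9) -> [6, 5, 31, 7, 9]
pop()->9, [6, 5, 31, 7]

Final stack: [6, 5, 31, 7]


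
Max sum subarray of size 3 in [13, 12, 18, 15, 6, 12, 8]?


[0:3]: 43
[1:4]: 45
[2:5]: 39
[3:6]: 33
[4:7]: 26

Max: 45 at [1:4]


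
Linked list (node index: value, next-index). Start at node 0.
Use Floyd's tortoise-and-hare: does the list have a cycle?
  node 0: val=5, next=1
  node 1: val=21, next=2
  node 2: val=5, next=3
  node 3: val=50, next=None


Floyd's tortoise (slow, +1) and hare (fast, +2):
  init: slow=0, fast=0
  step 1: slow=1, fast=2
  step 2: fast 2->3->None, no cycle

Cycle: no


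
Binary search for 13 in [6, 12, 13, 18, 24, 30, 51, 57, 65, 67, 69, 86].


Step 1: lo=0, hi=11, mid=5, val=30
Step 2: lo=0, hi=4, mid=2, val=13

Found at index 2


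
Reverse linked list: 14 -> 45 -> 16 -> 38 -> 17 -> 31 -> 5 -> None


Step 1: curr=14, set curr.next=prev(None) | reversed so far: 14
Step 2: curr=45, set curr.next=prev(14) | reversed so far: 45 -> 14
Step 3: curr=16, set curr.next=prev(45) | reversed so far: 16 -> 45 -> 14
Step 4: curr=38, set curr.next=prev(16) | reversed so far: 38 -> 16 -> 45 -> 14
Step 5: curr=17, set curr.next=prev(38) | reversed so far: 17 -> 38 -> 16 -> 45 -> 14
Step 6: curr=31, set curr.next=prev(17) | reversed so far: 31 -> 17 -> 38 -> 16 -> 45 -> 14
Step 7: curr=5, set curr.next=prev(31) | reversed so far: 5 -> 31 -> 17 -> 38 -> 16 -> 45 -> 14

5 -> 31 -> 17 -> 38 -> 16 -> 45 -> 14 -> None


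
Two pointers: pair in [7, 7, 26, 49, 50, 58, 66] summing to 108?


lo=0(7)+hi=6(66)=73
lo=1(7)+hi=6(66)=73
lo=2(26)+hi=6(66)=92
lo=3(49)+hi=6(66)=115
lo=3(49)+hi=5(58)=107
lo=4(50)+hi=5(58)=108

Yes: 50+58=108


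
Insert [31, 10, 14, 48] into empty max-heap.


Insert 31: [31]
Insert 10: [31, 10]
Insert 14: [31, 10, 14]
Insert 48: [48, 31, 14, 10]

Final heap: [48, 31, 14, 10]


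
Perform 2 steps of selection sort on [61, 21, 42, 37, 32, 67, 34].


Initial: [61, 21, 42, 37, 32, 67, 34]
Step 1: min=21 at 1
  Swap: [21, 61, 42, 37, 32, 67, 34]
Step 2: min=32 at 4
  Swap: [21, 32, 42, 37, 61, 67, 34]

After 2 steps: [21, 32, 42, 37, 61, 67, 34]


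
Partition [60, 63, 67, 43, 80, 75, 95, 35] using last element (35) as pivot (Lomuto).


Pivot: 35
Place pivot at 0: [35, 63, 67, 43, 80, 75, 95, 60]

Partitioned: [35, 63, 67, 43, 80, 75, 95, 60]


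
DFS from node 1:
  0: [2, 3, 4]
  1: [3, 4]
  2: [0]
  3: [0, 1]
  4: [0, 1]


Visit 1, push [4, 3]
Visit 3, push [0]
Visit 0, push [4, 2]
Visit 2, push []
Visit 4, push []

DFS order: [1, 3, 0, 2, 4]


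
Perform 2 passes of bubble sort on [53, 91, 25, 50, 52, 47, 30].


Initial: [53, 91, 25, 50, 52, 47, 30]
Pass 1: [53, 25, 50, 52, 47, 30, 91] (5 swaps)
Pass 2: [25, 50, 52, 47, 30, 53, 91] (5 swaps)

After 2 passes: [25, 50, 52, 47, 30, 53, 91]


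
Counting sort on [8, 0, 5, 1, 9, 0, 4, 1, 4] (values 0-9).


Input: [8, 0, 5, 1, 9, 0, 4, 1, 4]
Counts: [2, 2, 0, 0, 2, 1, 0, 0, 1, 1]

Sorted: [0, 0, 1, 1, 4, 4, 5, 8, 9]


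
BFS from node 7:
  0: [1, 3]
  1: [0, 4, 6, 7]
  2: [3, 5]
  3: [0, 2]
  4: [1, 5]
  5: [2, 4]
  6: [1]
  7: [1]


Visit 7, enqueue [1]
Visit 1, enqueue [0, 4, 6]
Visit 0, enqueue [3]
Visit 4, enqueue [5]
Visit 6, enqueue []
Visit 3, enqueue [2]
Visit 5, enqueue []
Visit 2, enqueue []

BFS order: [7, 1, 0, 4, 6, 3, 5, 2]


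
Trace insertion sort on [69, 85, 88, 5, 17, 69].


Initial: [69, 85, 88, 5, 17, 69]
Insert 85: [69, 85, 88, 5, 17, 69]
Insert 88: [69, 85, 88, 5, 17, 69]
Insert 5: [5, 69, 85, 88, 17, 69]
Insert 17: [5, 17, 69, 85, 88, 69]
Insert 69: [5, 17, 69, 69, 85, 88]

Sorted: [5, 17, 69, 69, 85, 88]


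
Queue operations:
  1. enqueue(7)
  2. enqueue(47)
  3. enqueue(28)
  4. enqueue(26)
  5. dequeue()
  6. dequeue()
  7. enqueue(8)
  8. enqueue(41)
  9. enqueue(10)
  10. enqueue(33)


enqueue(7) -> [7]
enqueue(47) -> [7, 47]
enqueue(28) -> [7, 47, 28]
enqueue(26) -> [7, 47, 28, 26]
dequeue()->7, [47, 28, 26]
dequeue()->47, [28, 26]
enqueue(8) -> [28, 26, 8]
enqueue(41) -> [28, 26, 8, 41]
enqueue(10) -> [28, 26, 8, 41, 10]
enqueue(33) -> [28, 26, 8, 41, 10, 33]

Final queue: [28, 26, 8, 41, 10, 33]


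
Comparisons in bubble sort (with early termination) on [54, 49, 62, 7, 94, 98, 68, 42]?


Algorithm: bubble sort (with early termination)
Input: [54, 49, 62, 7, 94, 98, 68, 42]
Sorted: [7, 42, 49, 54, 62, 68, 94, 98]

28


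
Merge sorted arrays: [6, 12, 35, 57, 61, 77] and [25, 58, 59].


Take 6 from A
Take 12 from A
Take 25 from B
Take 35 from A
Take 57 from A
Take 58 from B
Take 59 from B

Merged: [6, 12, 25, 35, 57, 58, 59, 61, 77]


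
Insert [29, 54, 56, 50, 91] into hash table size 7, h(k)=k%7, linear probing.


Insert 29: h=1 -> slot 1
Insert 54: h=5 -> slot 5
Insert 56: h=0 -> slot 0
Insert 50: h=1, 1 probes -> slot 2
Insert 91: h=0, 3 probes -> slot 3

Table: [56, 29, 50, 91, None, 54, None]


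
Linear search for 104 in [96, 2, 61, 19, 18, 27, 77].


i=0: 96!=104
i=1: 2!=104
i=2: 61!=104
i=3: 19!=104
i=4: 18!=104
i=5: 27!=104
i=6: 77!=104

Not found, 7 comps


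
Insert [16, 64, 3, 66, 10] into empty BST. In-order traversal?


Insert 16: root
Insert 64: R from 16
Insert 3: L from 16
Insert 66: R from 16 -> R from 64
Insert 10: L from 16 -> R from 3

In-order: [3, 10, 16, 64, 66]


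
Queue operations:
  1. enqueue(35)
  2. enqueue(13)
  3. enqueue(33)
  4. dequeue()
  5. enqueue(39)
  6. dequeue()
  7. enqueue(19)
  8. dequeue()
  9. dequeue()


enqueue(35) -> [35]
enqueue(13) -> [35, 13]
enqueue(33) -> [35, 13, 33]
dequeue()->35, [13, 33]
enqueue(39) -> [13, 33, 39]
dequeue()->13, [33, 39]
enqueue(19) -> [33, 39, 19]
dequeue()->33, [39, 19]
dequeue()->39, [19]

Final queue: [19]


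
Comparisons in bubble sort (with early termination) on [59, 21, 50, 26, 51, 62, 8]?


Algorithm: bubble sort (with early termination)
Input: [59, 21, 50, 26, 51, 62, 8]
Sorted: [8, 21, 26, 50, 51, 59, 62]

21


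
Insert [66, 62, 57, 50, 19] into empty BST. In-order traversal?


Insert 66: root
Insert 62: L from 66
Insert 57: L from 66 -> L from 62
Insert 50: L from 66 -> L from 62 -> L from 57
Insert 19: L from 66 -> L from 62 -> L from 57 -> L from 50

In-order: [19, 50, 57, 62, 66]


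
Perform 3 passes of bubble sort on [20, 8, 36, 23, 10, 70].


Initial: [20, 8, 36, 23, 10, 70]
Pass 1: [8, 20, 23, 10, 36, 70] (3 swaps)
Pass 2: [8, 20, 10, 23, 36, 70] (1 swaps)
Pass 3: [8, 10, 20, 23, 36, 70] (1 swaps)

After 3 passes: [8, 10, 20, 23, 36, 70]


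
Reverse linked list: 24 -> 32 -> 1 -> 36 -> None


Step 1: curr=24, set curr.next=prev(None) | reversed so far: 24
Step 2: curr=32, set curr.next=prev(24) | reversed so far: 32 -> 24
Step 3: curr=1, set curr.next=prev(32) | reversed so far: 1 -> 32 -> 24
Step 4: curr=36, set curr.next=prev(1) | reversed so far: 36 -> 1 -> 32 -> 24

36 -> 1 -> 32 -> 24 -> None


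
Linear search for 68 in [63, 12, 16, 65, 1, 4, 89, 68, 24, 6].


i=0: 63!=68
i=1: 12!=68
i=2: 16!=68
i=3: 65!=68
i=4: 1!=68
i=5: 4!=68
i=6: 89!=68
i=7: 68==68 found!

Found at 7, 8 comps


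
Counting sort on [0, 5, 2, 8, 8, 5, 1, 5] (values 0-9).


Input: [0, 5, 2, 8, 8, 5, 1, 5]
Counts: [1, 1, 1, 0, 0, 3, 0, 0, 2, 0]

Sorted: [0, 1, 2, 5, 5, 5, 8, 8]


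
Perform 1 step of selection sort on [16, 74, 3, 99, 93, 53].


Initial: [16, 74, 3, 99, 93, 53]
Step 1: min=3 at 2
  Swap: [3, 74, 16, 99, 93, 53]

After 1 step: [3, 74, 16, 99, 93, 53]


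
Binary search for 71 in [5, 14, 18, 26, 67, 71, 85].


Step 1: lo=0, hi=6, mid=3, val=26
Step 2: lo=4, hi=6, mid=5, val=71

Found at index 5


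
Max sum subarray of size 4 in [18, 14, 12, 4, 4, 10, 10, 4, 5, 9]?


[0:4]: 48
[1:5]: 34
[2:6]: 30
[3:7]: 28
[4:8]: 28
[5:9]: 29
[6:10]: 28

Max: 48 at [0:4]


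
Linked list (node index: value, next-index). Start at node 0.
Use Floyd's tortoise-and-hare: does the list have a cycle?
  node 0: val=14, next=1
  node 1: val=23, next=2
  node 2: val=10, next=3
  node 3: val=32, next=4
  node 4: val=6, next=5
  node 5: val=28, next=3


Floyd's tortoise (slow, +1) and hare (fast, +2):
  init: slow=0, fast=0
  step 1: slow=1, fast=2
  step 2: slow=2, fast=4
  step 3: slow=3, fast=3
  slow == fast at node 3: cycle detected

Cycle: yes


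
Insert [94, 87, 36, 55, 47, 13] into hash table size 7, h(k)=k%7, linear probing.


Insert 94: h=3 -> slot 3
Insert 87: h=3, 1 probes -> slot 4
Insert 36: h=1 -> slot 1
Insert 55: h=6 -> slot 6
Insert 47: h=5 -> slot 5
Insert 13: h=6, 1 probes -> slot 0

Table: [13, 36, None, 94, 87, 47, 55]


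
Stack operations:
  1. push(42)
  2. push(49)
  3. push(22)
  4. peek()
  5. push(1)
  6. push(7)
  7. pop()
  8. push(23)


push(42) -> [42]
push(49) -> [42, 49]
push(22) -> [42, 49, 22]
peek()->22
push(1) -> [42, 49, 22, 1]
push(7) -> [42, 49, 22, 1, 7]
pop()->7, [42, 49, 22, 1]
push(23) -> [42, 49, 22, 1, 23]

Final stack: [42, 49, 22, 1, 23]


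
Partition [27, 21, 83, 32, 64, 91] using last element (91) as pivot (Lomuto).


Pivot: 91
  27 <= 91: advance i (no swap)
  21 <= 91: advance i (no swap)
  83 <= 91: advance i (no swap)
  32 <= 91: advance i (no swap)
  64 <= 91: advance i (no swap)
Place pivot at 5: [27, 21, 83, 32, 64, 91]

Partitioned: [27, 21, 83, 32, 64, 91]


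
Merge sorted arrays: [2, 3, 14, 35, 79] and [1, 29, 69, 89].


Take 1 from B
Take 2 from A
Take 3 from A
Take 14 from A
Take 29 from B
Take 35 from A
Take 69 from B
Take 79 from A

Merged: [1, 2, 3, 14, 29, 35, 69, 79, 89]


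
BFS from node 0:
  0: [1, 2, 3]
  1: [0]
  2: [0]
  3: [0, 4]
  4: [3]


Visit 0, enqueue [1, 2, 3]
Visit 1, enqueue []
Visit 2, enqueue []
Visit 3, enqueue [4]
Visit 4, enqueue []

BFS order: [0, 1, 2, 3, 4]


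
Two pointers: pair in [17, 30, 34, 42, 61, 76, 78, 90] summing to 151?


lo=0(17)+hi=7(90)=107
lo=1(30)+hi=7(90)=120
lo=2(34)+hi=7(90)=124
lo=3(42)+hi=7(90)=132
lo=4(61)+hi=7(90)=151

Yes: 61+90=151


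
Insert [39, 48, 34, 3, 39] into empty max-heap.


Insert 39: [39]
Insert 48: [48, 39]
Insert 34: [48, 39, 34]
Insert 3: [48, 39, 34, 3]
Insert 39: [48, 39, 34, 3, 39]

Final heap: [48, 39, 34, 3, 39]


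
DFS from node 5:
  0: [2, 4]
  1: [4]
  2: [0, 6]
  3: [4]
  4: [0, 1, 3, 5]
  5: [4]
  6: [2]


Visit 5, push [4]
Visit 4, push [3, 1, 0]
Visit 0, push [2]
Visit 2, push [6]
Visit 6, push []
Visit 1, push []
Visit 3, push []

DFS order: [5, 4, 0, 2, 6, 1, 3]


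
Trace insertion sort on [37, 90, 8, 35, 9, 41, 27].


Initial: [37, 90, 8, 35, 9, 41, 27]
Insert 90: [37, 90, 8, 35, 9, 41, 27]
Insert 8: [8, 37, 90, 35, 9, 41, 27]
Insert 35: [8, 35, 37, 90, 9, 41, 27]
Insert 9: [8, 9, 35, 37, 90, 41, 27]
Insert 41: [8, 9, 35, 37, 41, 90, 27]
Insert 27: [8, 9, 27, 35, 37, 41, 90]

Sorted: [8, 9, 27, 35, 37, 41, 90]


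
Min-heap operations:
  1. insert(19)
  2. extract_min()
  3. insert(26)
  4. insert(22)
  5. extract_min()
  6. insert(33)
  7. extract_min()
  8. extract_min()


insert(19) -> [19]
extract_min()->19, []
insert(26) -> [26]
insert(22) -> [22, 26]
extract_min()->22, [26]
insert(33) -> [26, 33]
extract_min()->26, [33]
extract_min()->33, []

Final heap: []


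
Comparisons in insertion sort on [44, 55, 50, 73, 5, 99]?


Algorithm: insertion sort
Input: [44, 55, 50, 73, 5, 99]
Sorted: [5, 44, 50, 55, 73, 99]

9


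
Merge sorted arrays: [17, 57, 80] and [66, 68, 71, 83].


Take 17 from A
Take 57 from A
Take 66 from B
Take 68 from B
Take 71 from B
Take 80 from A

Merged: [17, 57, 66, 68, 71, 80, 83]


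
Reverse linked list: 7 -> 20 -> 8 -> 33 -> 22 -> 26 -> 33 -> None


Step 1: curr=7, set curr.next=prev(None) | reversed so far: 7
Step 2: curr=20, set curr.next=prev(7) | reversed so far: 20 -> 7
Step 3: curr=8, set curr.next=prev(20) | reversed so far: 8 -> 20 -> 7
Step 4: curr=33, set curr.next=prev(8) | reversed so far: 33 -> 8 -> 20 -> 7
Step 5: curr=22, set curr.next=prev(33) | reversed so far: 22 -> 33 -> 8 -> 20 -> 7
Step 6: curr=26, set curr.next=prev(22) | reversed so far: 26 -> 22 -> 33 -> 8 -> 20 -> 7
Step 7: curr=33, set curr.next=prev(26) | reversed so far: 33 -> 26 -> 22 -> 33 -> 8 -> 20 -> 7

33 -> 26 -> 22 -> 33 -> 8 -> 20 -> 7 -> None


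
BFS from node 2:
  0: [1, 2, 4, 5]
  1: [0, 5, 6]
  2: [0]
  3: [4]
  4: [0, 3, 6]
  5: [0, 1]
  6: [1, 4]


Visit 2, enqueue [0]
Visit 0, enqueue [1, 4, 5]
Visit 1, enqueue [6]
Visit 4, enqueue [3]
Visit 5, enqueue []
Visit 6, enqueue []
Visit 3, enqueue []

BFS order: [2, 0, 1, 4, 5, 6, 3]


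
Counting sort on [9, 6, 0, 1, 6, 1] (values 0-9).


Input: [9, 6, 0, 1, 6, 1]
Counts: [1, 2, 0, 0, 0, 0, 2, 0, 0, 1]

Sorted: [0, 1, 1, 6, 6, 9]


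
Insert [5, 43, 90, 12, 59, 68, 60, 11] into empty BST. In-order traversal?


Insert 5: root
Insert 43: R from 5
Insert 90: R from 5 -> R from 43
Insert 12: R from 5 -> L from 43
Insert 59: R from 5 -> R from 43 -> L from 90
Insert 68: R from 5 -> R from 43 -> L from 90 -> R from 59
Insert 60: R from 5 -> R from 43 -> L from 90 -> R from 59 -> L from 68
Insert 11: R from 5 -> L from 43 -> L from 12

In-order: [5, 11, 12, 43, 59, 60, 68, 90]
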